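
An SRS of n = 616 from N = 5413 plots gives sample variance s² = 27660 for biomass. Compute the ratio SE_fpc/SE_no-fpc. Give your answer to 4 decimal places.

0.9414

f = n/N = 616/5413 = 0.11380011.
SE_no-fpc = √(s²/n) = 6.70094; SE_fpc = √((1−f)s²/n) = 6.3081437.
Ratio = √(1−f) = 0.94138190.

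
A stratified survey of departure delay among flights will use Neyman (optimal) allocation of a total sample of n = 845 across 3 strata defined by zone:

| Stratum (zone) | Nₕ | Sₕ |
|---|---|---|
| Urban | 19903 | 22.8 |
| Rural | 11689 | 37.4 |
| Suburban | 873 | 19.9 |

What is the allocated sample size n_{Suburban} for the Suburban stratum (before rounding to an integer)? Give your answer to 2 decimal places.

16.16

Neyman allocation: nₕ = n·NₕSₕ / Σⱼ NⱼSⱼ.
Σ NⱼSⱼ = 19903·22.8 + 11689·37.4 + 873·19.9 = 908329.7.
n_{Suburban} = 845·873·19.9 / 908329.7 = 16.16.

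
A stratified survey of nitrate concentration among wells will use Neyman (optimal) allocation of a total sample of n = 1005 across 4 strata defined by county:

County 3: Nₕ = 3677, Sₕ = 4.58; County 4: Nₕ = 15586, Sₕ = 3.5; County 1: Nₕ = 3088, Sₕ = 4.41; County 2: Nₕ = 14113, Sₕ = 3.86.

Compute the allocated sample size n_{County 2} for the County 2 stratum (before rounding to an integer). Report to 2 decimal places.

392.50

Neyman allocation: nₕ = n·NₕSₕ / Σⱼ NⱼSⱼ.
Σ NⱼSⱼ = 3677·4.58 + 15586·3.5 + 3088·4.41 + 14113·3.86 = 139485.92.
n_{County 2} = 1005·14113·3.86 / 139485.92 = 392.50.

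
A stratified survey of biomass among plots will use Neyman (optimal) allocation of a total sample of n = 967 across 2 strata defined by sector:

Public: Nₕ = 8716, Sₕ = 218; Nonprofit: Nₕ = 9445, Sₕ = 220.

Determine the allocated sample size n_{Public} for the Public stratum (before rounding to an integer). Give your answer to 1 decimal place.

461.9

Neyman allocation: nₕ = n·NₕSₕ / Σⱼ NⱼSⱼ.
Σ NⱼSⱼ = 8716·218 + 9445·220 = 3.977988 × 10^6.
n_{Public} = 967·8716·218 / (3.977988 × 10^6) = 461.9.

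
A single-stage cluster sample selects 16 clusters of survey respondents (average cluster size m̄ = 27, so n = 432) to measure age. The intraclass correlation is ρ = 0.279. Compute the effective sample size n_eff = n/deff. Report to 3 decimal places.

52.338

deff = 1 + (27 − 1)·0.279 = 1 + 7.254 = 8.254.
n_eff = 432 / 8.254 = 52.338.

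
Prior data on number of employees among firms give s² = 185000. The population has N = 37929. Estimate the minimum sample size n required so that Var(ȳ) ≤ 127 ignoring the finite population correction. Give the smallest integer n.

Without fpc, n₀ = s²/D = 185000/127 = 1456.6929.
Rounding up, n = 1457.

1457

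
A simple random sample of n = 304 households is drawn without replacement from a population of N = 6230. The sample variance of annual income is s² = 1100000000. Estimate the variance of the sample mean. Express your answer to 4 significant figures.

Under SRS without replacement, Var(ȳ) = (1 − f)·s²/n with f = n/N = 304/6230 = 0.04879615.
Var(ȳ) = (1 − 0.04879615)·1100000000/304 = 0.95120385·3.6184211 × 10^6 = 3.441856 × 10^6.

3.442 × 10^6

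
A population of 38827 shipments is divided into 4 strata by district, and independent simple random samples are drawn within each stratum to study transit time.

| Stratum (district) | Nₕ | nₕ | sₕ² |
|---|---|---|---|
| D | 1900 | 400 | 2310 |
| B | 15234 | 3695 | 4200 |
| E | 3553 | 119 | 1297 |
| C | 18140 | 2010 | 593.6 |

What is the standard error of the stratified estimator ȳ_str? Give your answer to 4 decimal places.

Var(ȳ_str) = Σₕ Wₕ²(1 − fₕ)sₕ²/nₕ with Wₕ = Nₕ/N, N = 38827.
D: Wₕ = 0.04893502; term = 0.04893502²·(1 − 0.21052632)·2310/400 = 0.01091765.
B: Wₕ = 0.39235583; term = 0.39235583²·(1 − 0.24254956)·4200/3695 = 0.13254071.
E: Wₕ = 0.09150849; term = 0.09150849²·(1 − 0.03349282)·1297/119 = 0.088210613.
C: Wₕ = 0.46720066; term = 0.46720066²·(1 − 0.11080485)·593.6/2010 = 0.057319423.
Sum = 0.2889884.
SE = √(0.2889884) = 0.5376.

0.5376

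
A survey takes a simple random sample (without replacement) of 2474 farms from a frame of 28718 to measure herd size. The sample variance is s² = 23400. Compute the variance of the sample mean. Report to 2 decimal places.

8.64

Under SRS without replacement, Var(ȳ) = (1 − f)·s²/n with f = n/N = 2474/28718 = 0.08614806.
Var(ȳ) = (1 − 0.08614806)·23400/2474 = 0.91385194·9.458367 = 8.643547.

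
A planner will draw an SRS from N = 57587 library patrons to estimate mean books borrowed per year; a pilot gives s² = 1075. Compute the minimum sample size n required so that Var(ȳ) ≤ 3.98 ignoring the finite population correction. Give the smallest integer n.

Without fpc, n₀ = s²/D = 1075/3.98 = 270.1005.
Rounding up, n = 271.

271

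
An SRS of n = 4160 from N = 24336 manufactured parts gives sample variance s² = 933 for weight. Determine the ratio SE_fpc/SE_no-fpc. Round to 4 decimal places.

0.9105

f = n/N = 4160/24336 = 0.17094017.
SE_no-fpc = √(s²/n) = 0.47358088; SE_fpc = √((1−f)s²/n) = 0.43120828.
Ratio = √(1−f) = 0.91052723.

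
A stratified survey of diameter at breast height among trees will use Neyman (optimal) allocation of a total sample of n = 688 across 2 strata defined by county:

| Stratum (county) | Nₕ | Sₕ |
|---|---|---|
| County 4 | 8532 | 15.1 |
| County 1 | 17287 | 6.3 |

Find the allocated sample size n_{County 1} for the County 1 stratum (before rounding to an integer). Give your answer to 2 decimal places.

Neyman allocation: nₕ = n·NₕSₕ / Σⱼ NⱼSⱼ.
Σ NⱼSⱼ = 8532·15.1 + 17287·6.3 = 237741.3.
n_{County 1} = 688·17287·6.3 / 237741.3 = 315.17.

315.17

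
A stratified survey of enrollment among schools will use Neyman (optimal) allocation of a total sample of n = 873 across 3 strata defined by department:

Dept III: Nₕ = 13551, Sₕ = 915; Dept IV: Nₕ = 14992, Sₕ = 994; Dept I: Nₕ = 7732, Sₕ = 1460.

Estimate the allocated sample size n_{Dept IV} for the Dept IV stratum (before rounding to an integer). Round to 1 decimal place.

337.1

Neyman allocation: nₕ = n·NₕSₕ / Σⱼ NⱼSⱼ.
Σ NⱼSⱼ = 13551·915 + 14992·994 + 7732·1460 = 3.8589933 × 10^7.
n_{Dept IV} = 873·14992·994 / (3.8589933 × 10^7) = 337.1.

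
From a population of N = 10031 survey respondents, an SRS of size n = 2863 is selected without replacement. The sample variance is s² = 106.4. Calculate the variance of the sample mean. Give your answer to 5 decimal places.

Under SRS without replacement, Var(ȳ) = (1 − f)·s²/n with f = n/N = 2863/10031 = 0.28541521.
Var(ȳ) = (1 − 0.28541521)·106.4/2863 = 0.71458479·0.037163814 = 0.026556696.

0.02656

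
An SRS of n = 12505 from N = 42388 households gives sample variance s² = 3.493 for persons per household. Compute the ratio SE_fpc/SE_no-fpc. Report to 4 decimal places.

0.8396

f = n/N = 12505/42388 = 0.29501274.
SE_no-fpc = √(s²/n) = 0.016713117; SE_fpc = √((1−f)s²/n) = 0.014032921.
Ratio = √(1−f) = 0.83963519.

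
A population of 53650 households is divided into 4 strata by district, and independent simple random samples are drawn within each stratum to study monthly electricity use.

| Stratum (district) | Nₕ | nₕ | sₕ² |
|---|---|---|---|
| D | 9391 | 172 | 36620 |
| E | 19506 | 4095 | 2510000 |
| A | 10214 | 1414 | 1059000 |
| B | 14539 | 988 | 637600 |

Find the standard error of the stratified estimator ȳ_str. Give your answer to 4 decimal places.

11.7465

Var(ȳ_str) = Σₕ Wₕ²(1 − fₕ)sₕ²/nₕ with Wₕ = Nₕ/N, N = 53650.
D: Wₕ = 0.17504194; term = 0.17504194²·(1 − 0.01831541)·36620/172 = 6.4039229.
E: Wₕ = 0.36357875; term = 0.36357875²·(1 − 0.20993540)·2510000/4095 = 64.014654.
A: Wₕ = 0.19038211; term = 0.19038211²·(1 − 0.13843744)·1059000/1414 = 23.387598.
B: Wₕ = 0.27099720; term = 0.27099720²·(1 − 0.06795516)·637600/988 = 44.173091.
Sum = 137.97927.
SE = √(137.97927) = 11.7465.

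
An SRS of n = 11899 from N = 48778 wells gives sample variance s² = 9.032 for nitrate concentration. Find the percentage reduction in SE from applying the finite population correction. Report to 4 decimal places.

13.0484

f = n/N = 11899/48778 = 0.24394194.
SE_no-fpc = √(s²/n) = 0.02755096; SE_fpc = √((1−f)s²/n) = 0.023956.
Ratio = √(1−f) = 0.86951599. Reduction = 100·(1 − 0.86951599) = 13.0484%.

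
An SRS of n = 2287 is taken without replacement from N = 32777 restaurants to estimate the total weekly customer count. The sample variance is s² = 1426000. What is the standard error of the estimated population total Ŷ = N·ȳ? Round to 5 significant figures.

789390

Var(Ŷ) = N²·Var(ȳ) = N²·(1 − n/N)·s²/n.
f = 2287/32777 = 0.06977454; Var(ȳ) = 0.93022546·1426000/2287 = 580.01815.
Var(Ŷ) = 32777² · 580.01815 = 6.231319 × 10^11.
SE(Ŷ) = √(6.231319 × 10^11) = 789390.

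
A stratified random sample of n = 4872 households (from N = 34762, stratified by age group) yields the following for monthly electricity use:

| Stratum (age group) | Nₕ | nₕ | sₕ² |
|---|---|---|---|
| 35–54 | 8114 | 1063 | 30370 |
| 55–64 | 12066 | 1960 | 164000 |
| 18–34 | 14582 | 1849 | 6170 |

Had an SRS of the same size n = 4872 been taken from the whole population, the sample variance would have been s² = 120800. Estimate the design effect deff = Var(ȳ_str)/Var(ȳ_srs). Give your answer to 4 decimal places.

Var(ȳ_str) = Σ Wₕ²(1−fₕ)sₕ²/nₕ with Wₕ = Nₕ/34762:
  35–54: (8114/34762)²·(1−1063/8114)·30370/1063 = 1.3526572
  55–64: (12066/34762)²·(1−1960/12066)·164000/1960 = 8.4434684
  18–34: (14582/34762)²·(1−1849/14582)·6170/1849 = 0.51272746
  → Var(ȳ_str) = 10.308853.
Var(ȳ_srs) = (1 − 4872/34762)·120800/4872 = 21.319687.
deff = 10.308853 / 21.319687 = 0.4835.

0.4835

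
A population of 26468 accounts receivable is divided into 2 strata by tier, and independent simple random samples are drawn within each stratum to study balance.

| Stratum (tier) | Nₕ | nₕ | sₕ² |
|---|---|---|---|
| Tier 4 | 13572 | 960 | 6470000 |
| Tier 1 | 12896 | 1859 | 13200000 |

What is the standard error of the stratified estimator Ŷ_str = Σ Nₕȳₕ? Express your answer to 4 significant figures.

1.471 × 10^6

Var(Ŷ_str) = Σₕ Nₕ²(1 − fₕ)sₕ²/nₕ.
Tier 4: 13572²·(1 − 960/13572)·6470000/960 = 1.1536149 × 10^12.
Tier 1: 12896²·(1 − 1859/12896)·13200000/1859 = 1.0106496 × 10^12.
Sum = 2.1642645 × 10^12.
SE = √(2.1642645 × 10^12) = 1.471 × 10^6.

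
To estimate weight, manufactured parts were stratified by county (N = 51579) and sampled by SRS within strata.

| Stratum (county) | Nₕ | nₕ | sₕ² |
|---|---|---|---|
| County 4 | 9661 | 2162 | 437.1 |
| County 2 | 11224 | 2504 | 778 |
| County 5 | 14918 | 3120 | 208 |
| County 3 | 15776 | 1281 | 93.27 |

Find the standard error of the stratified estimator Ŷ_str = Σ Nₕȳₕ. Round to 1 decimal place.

Var(Ŷ_str) = Σₕ Nₕ²(1 − fₕ)sₕ²/nₕ.
County 4: 9661²·(1 − 2162/9661)·437.1/2162 = 1.4647063 × 10^7.
County 2: 11224²·(1 − 2504/11224)·778/2504 = 3.040951 × 10^7.
County 5: 14918²·(1 − 3120/14918)·208/3120 = 1.1733504 × 10^7.
County 3: 15776²·(1 − 1281/15776)·93.27/1281 = 1.6649759 × 10^7.
Sum = 7.3439836 × 10^7.
SE = √(7.3439836 × 10^7) = 8569.7.

8569.7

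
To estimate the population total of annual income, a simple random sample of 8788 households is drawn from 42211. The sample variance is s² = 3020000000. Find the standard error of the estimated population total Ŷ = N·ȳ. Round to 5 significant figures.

Var(Ŷ) = N²·Var(ȳ) = N²·(1 − n/N)·s²/n.
f = 8788/42211 = 0.20819218; Var(ȳ) = 0.79180782·3020000000/8788 = 272105.1.
Var(Ŷ) = 42211² · 272105.1 = 4.848283 × 10^14.
SE(Ŷ) = √(4.848283 × 10^14) = 2.2019 × 10^7.

2.2019 × 10^7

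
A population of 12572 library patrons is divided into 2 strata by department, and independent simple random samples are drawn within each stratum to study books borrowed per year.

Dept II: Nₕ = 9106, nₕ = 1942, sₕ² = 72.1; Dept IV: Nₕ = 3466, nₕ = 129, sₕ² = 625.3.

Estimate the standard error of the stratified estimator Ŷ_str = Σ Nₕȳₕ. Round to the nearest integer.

Var(Ŷ_str) = Σₕ Nₕ²(1 − fₕ)sₕ²/nₕ.
Dept II: 9106²·(1 − 1942/9106)·72.1/1942 = 2.4219728 × 10^6.
Dept IV: 3466²·(1 − 129/3466)·625.3/129 = 5.6063923 × 10^7.
Sum = 5.8485896 × 10^7.
SE = √(5.8485896 × 10^7) = 7648.

7648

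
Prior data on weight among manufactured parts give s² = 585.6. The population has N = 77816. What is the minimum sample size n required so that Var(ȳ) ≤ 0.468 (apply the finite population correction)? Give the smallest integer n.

1232

Without fpc, n₀ = s²/D = 585.6/0.468 = 1251.2821.
With fpc, (1 − n/N)·s²/n ≤ D requires n ≥ n₀/(1 + n₀/N) = 1251.2821/(1 + 1251.2821/77816) = 1231.4799.
Rounding up, n = 1232.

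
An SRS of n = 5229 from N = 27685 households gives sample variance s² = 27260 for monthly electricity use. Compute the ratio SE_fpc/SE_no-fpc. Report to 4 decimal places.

0.9006

f = n/N = 5229/27685 = 0.18887484.
SE_no-fpc = √(s²/n) = 2.2832507; SE_fpc = √((1−f)s²/n) = 2.0563524.
Ratio = √(1−f) = 0.90062487.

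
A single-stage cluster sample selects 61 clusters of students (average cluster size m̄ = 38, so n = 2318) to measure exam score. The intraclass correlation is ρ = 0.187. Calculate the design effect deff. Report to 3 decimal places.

deff = 1 + (38 − 1)·0.187 = 1 + 6.919 = 7.919.

7.919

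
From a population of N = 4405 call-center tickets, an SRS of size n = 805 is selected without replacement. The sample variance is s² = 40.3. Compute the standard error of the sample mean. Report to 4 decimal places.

Under SRS without replacement, Var(ȳ) = (1 − f)·s²/n with f = n/N = 805/4405 = 0.18274688.
Var(ȳ) = (1 − 0.18274688)·40.3/805 = 0.81725312·0.050062112 = 0.040913417.
SE(ȳ) = √(0.040913417) = 0.2023.

0.2023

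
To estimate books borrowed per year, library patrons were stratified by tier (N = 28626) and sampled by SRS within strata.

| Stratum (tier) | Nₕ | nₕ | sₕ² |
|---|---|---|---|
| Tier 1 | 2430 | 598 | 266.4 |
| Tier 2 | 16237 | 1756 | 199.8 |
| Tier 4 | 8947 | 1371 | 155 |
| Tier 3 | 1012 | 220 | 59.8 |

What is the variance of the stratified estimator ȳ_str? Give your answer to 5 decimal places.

Var(ȳ_str) = Σₕ Wₕ²(1 − fₕ)sₕ²/nₕ with Wₕ = Nₕ/N, N = 28626.
Tier 1: Wₕ = 0.08488786; term = 0.08488786²·(1 − 0.24609053)·266.4/598 = 0.0024201565.
Tier 2: Wₕ = 0.56721163; term = 0.56721163²·(1 − 0.10814806)·199.8/1756 = 0.032647805.
Tier 4: Wₕ = 0.31254803; term = 0.31254803²·(1 − 0.15323572)·155/1371 = 0.0093516945.
Tier 3: Wₕ = 0.03535248; term = 0.03535248²·(1 − 0.21739130)·59.8/220 = 2.6586604 × 10^-4.
Sum = 0.044685522.

0.04469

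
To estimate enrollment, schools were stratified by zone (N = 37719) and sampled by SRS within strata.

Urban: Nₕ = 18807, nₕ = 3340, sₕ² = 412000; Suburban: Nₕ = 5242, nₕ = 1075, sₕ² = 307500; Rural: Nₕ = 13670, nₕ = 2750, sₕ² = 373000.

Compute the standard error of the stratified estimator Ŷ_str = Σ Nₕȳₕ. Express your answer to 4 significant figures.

249800

Var(Ŷ_str) = Σₕ Nₕ²(1 − fₕ)sₕ²/nₕ.
Urban: 18807²·(1 − 3340/18807)·412000/3340 = 3.5881977 × 10^10.
Suburban: 5242²·(1 − 1075/5242)·307500/1075 = 6.2482324 × 10^9.
Rural: 13670²·(1 − 2750/13670)·373000/2750 = 2.0247308 × 10^10.
Sum = 6.2377517 × 10^10.
SE = √(6.2377517 × 10^10) = 249800.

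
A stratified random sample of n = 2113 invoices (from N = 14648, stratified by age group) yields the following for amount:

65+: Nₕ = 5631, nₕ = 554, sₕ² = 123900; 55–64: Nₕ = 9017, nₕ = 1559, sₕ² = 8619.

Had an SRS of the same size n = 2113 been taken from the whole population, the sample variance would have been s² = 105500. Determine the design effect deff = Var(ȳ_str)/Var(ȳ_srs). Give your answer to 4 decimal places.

Var(ȳ_str) = Σ Wₕ²(1−fₕ)sₕ²/nₕ with Wₕ = Nₕ/14648:
  65+: (5631/14648)²·(1−554/5631)·123900/554 = 29.798717
  55–64: (9017/14648)²·(1−1559/9017)·8619/1559 = 1.7327605
  → Var(ȳ_str) = 31.531478.
Var(ȳ_srs) = (1 − 2113/14648)·105500/2113 = 42.726662.
deff = 31.531478 / 42.726662 = 0.7380.

0.7380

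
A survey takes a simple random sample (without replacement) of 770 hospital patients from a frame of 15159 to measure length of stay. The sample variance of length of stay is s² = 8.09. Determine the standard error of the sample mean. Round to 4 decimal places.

Under SRS without replacement, Var(ȳ) = (1 − f)·s²/n with f = n/N = 770/15159 = 0.05079491.
Var(ȳ) = (1 − 0.05079491)·8.09/770 = 0.94920509·0.010506494 = 0.0099728171.
SE(ȳ) = √(0.0099728171) = 0.0999.

0.0999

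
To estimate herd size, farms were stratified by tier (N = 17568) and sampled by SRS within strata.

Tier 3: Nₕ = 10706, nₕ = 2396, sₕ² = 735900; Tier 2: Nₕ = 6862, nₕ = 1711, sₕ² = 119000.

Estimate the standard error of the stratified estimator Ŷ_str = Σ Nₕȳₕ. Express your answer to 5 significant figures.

172580

Var(Ŷ_str) = Σₕ Nₕ²(1 − fₕ)sₕ²/nₕ.
Tier 3: 10706²·(1 − 2396/10706)·735900/2396 = 2.7325005 × 10^10.
Tier 2: 6862²·(1 − 1711/6862)·119000/1711 = 2.4583245 × 10^9.
Sum = 2.978333 × 10^10.
SE = √(2.978333 × 10^10) = 172580.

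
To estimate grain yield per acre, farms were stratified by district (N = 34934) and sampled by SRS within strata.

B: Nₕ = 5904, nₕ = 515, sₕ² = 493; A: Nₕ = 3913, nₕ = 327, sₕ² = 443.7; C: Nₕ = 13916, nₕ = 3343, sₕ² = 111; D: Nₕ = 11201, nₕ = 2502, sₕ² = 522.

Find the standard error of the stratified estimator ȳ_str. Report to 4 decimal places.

Var(ȳ_str) = Σₕ Wₕ²(1 − fₕ)sₕ²/nₕ with Wₕ = Nₕ/N, N = 34934.
B: Wₕ = 0.16900441; term = 0.16900441²·(1 − 0.08722900)·493/515 = 0.0249573.
A: Wₕ = 0.11201122; term = 0.11201122²·(1 − 0.08356760)·443.7/327 = 0.015601458.
C: Wₕ = 0.39835118; term = 0.39835118²·(1 − 0.24022708)·111/3343 = 0.004003157.
D: Wₕ = 0.32063319; term = 0.32063319²·(1 − 0.22337291)·522/2502 = 0.01665761.
Sum = 0.061219525.
SE = √(0.061219525) = 0.2474.

0.2474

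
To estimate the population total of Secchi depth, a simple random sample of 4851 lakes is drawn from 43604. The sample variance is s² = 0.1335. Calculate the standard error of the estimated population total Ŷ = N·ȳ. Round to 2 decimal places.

Var(Ŷ) = N²·Var(ȳ) = N²·(1 − n/N)·s²/n.
f = 4851/43604 = 0.11125126; Var(ȳ) = 0.88874874·0.1335/4851 = 2.4458453 × 10^-5.
Var(Ŷ) = 43604² · (2.4458453 × 10^-5) = 46503.072.
SE(Ŷ) = √(46503.072) = 215.65.

215.65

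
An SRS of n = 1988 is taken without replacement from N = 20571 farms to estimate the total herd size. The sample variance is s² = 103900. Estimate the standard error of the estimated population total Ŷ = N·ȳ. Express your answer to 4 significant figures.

141300

Var(Ŷ) = N²·Var(ȳ) = N²·(1 − n/N)·s²/n.
f = 1988/20571 = 0.09664090; Var(ȳ) = 0.90335910·103900/1988 = 47.212782.
Var(Ŷ) = 20571² · 47.212782 = 1.9978846 × 10^10.
SE(Ŷ) = √(1.9978846 × 10^10) = 141300.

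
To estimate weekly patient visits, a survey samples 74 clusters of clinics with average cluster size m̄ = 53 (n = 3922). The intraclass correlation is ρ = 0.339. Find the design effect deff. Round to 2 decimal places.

deff = 1 + (53 − 1)·0.339 = 1 + 17.628 = 18.628.

18.63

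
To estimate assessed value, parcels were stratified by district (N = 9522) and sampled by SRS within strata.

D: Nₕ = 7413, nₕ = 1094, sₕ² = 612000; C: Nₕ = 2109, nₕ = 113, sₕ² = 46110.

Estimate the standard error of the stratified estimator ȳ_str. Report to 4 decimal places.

Var(ȳ_str) = Σₕ Wₕ²(1 − fₕ)sₕ²/nₕ with Wₕ = Nₕ/N, N = 9522.
D: Wₕ = 0.77851292; term = 0.77851292²·(1 − 0.14757858)·612000/1094 = 289.01481.
C: Wₕ = 0.22148708; term = 0.22148708²·(1 − 0.05357990)·46110/113 = 18.945124.
Sum = 307.95993.
SE = √(307.95993) = 17.5488.

17.5488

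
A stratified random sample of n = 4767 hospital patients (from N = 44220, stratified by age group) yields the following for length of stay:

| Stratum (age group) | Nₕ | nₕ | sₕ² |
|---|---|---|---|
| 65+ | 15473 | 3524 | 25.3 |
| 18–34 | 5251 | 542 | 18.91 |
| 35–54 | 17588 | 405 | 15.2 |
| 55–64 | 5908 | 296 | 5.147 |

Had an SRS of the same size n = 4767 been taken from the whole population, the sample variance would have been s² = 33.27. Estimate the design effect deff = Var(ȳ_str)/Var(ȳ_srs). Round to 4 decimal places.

1.1587

Var(ȳ_str) = Σ Wₕ²(1−fₕ)sₕ²/nₕ with Wₕ = Nₕ/44220:
  65+: (15473/44220)²·(1−3524/15473)·25.3/3524 = 6.7881782 × 10^-4
  18–34: (5251/44220)²·(1−542/5251)·18.91/542 = 4.4118981 × 10^-4
  35–54: (17588/44220)²·(1−405/17588)·15.2/405 = 0.0058005147
  55–64: (5908/44220)²·(1−296/5908)·5.147/296 = 2.9483778 × 10^-4
  → Var(ȳ_str) = 0.0072153601.
Var(ȳ_srs) = (1 − 4767/44220)·33.27/4767 = 0.0062268577.
deff = 0.0072153601 / 0.0062268577 = 1.1587.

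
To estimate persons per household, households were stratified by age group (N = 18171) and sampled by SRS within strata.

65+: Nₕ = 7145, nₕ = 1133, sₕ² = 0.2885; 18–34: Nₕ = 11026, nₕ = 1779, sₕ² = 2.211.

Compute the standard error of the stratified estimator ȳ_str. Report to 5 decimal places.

0.02042

Var(ȳ_str) = Σₕ Wₕ²(1 − fₕ)sₕ²/nₕ with Wₕ = Nₕ/N, N = 18171.
65+: Wₕ = 0.39320896; term = 0.39320896²·(1 − 0.15857243)·0.2885/1133 = 3.3126798 × 10^-5.
18–34: Wₕ = 0.60679104; term = 0.60679104²·(1 − 0.16134591)·2.211/1779 = 3.8377262 × 10^-4.
Sum = 4.1689942 × 10^-4.
SE = √(4.1689942 × 10^-4) = 0.02042.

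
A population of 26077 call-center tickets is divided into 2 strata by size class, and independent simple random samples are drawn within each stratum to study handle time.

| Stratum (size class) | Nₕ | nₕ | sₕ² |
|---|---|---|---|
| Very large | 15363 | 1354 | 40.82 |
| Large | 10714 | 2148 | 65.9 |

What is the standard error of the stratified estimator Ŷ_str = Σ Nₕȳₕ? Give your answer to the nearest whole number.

3050

Var(Ŷ_str) = Σₕ Nₕ²(1 − fₕ)sₕ²/nₕ.
Very large: 15363²·(1 − 1354/15363)·40.82/1354 = 6.4883983 × 10^6.
Large: 10714²·(1 − 2148/10714)·65.9/2148 = 2.8156641 × 10^6.
Sum = 9.3040624 × 10^6.
SE = √(9.3040624 × 10^6) = 3050.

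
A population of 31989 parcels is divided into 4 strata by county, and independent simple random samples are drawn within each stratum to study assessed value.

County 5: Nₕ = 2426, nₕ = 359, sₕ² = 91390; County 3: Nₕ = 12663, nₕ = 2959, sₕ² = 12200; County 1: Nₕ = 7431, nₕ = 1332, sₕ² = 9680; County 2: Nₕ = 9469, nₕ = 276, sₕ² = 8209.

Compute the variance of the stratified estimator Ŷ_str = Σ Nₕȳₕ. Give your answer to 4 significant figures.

4.702 × 10^9

Var(Ŷ_str) = Σₕ Nₕ²(1 − fₕ)sₕ²/nₕ.
County 5: 2426²·(1 − 359/2426)·91390/359 = 1.2765432 × 10^9.
County 3: 12663²·(1 − 2959/12663)·12200/2959 = 5.0664325 × 10^8.
County 1: 7431²·(1 − 1332/7431)·9680/1332 = 3.2936468 × 10^8.
County 2: 9469²·(1 − 276/9469)·8209/276 = 2.5890626 × 10^9.
Sum = 4.7016137 × 10^9.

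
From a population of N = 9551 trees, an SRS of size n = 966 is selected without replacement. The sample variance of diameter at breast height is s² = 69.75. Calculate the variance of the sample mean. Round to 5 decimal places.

0.06490

Under SRS without replacement, Var(ȳ) = (1 − f)·s²/n with f = n/N = 966/9551 = 0.10114124.
Var(ȳ) = (1 − 0.10114124)·69.75/966 = 0.89885876·0.072204969 = 0.064902069.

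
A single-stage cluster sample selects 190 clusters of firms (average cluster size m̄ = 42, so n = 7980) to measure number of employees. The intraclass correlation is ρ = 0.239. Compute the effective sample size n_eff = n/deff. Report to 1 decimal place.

739.0

deff = 1 + (42 − 1)·0.239 = 1 + 9.799 = 10.799.
n_eff = 7980 / 10.799 = 739.0.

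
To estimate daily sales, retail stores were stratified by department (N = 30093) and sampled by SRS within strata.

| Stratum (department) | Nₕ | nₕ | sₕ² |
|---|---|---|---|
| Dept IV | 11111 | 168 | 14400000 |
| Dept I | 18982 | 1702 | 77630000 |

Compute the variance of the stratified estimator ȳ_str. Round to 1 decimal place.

Var(ȳ_str) = Σₕ Wₕ²(1 − fₕ)sₕ²/nₕ with Wₕ = Nₕ/N, N = 30093.
Dept IV: Wₕ = 0.36922208; term = 0.36922208²·(1 − 0.01512015)·14400000/168 = 11508.316.
Dept I: Wₕ = 0.63077792; term = 0.63077792²·(1 − 0.08966389)·77630000/1702 = 16520.56.
Sum = 28028.876.

28028.9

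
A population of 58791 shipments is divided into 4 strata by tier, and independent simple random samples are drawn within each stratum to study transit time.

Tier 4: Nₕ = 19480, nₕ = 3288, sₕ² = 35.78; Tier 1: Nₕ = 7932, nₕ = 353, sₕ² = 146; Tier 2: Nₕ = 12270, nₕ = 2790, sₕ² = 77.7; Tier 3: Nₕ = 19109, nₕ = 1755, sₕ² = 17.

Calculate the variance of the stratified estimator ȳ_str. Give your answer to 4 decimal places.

Var(ȳ_str) = Σₕ Wₕ²(1 − fₕ)sₕ²/nₕ with Wₕ = Nₕ/N, N = 58791.
Tier 4: Wₕ = 0.33134323; term = 0.33134323²·(1 − 0.16878850)·35.78/3288 = 9.9306181 × 10^-4.
Tier 1: Wₕ = 0.13491861; term = 0.13491861²·(1 − 0.04450328)·146/353 = 0.0071936792.
Tier 2: Wₕ = 0.20870541; term = 0.20870541²·(1 − 0.22738386)·77.7/2790 = 9.3723397 × 10^-4.
Tier 3: Wₕ = 0.32503274; term = 0.32503274²·(1 − 0.09184154)·17/1755 = 9.2936788 × 10^-4.
Sum = 0.010053343.

0.0101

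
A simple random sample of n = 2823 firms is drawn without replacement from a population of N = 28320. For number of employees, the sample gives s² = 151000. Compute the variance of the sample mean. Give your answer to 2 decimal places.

Under SRS without replacement, Var(ȳ) = (1 − f)·s²/n with f = n/N = 2823/28320 = 0.09968220.
Var(ȳ) = (1 − 0.09968220)·151000/2823 = 0.90031780·53.489196 = 48.157275.

48.16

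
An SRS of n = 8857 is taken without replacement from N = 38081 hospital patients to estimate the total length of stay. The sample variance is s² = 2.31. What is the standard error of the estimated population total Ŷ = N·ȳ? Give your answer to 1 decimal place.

538.7

Var(Ŷ) = N²·Var(ȳ) = N²·(1 − n/N)·s²/n.
f = 8857/38081 = 0.23258318; Var(ȳ) = 0.76741682·2.31/8857 = 2.0015049 × 10^-4.
Var(Ŷ) = 38081² · (2.0015049 × 10^-4) = 290250.75.
SE(Ŷ) = √(290250.75) = 538.7.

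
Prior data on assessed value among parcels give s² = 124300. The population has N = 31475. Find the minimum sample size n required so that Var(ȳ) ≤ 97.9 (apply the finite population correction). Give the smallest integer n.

Without fpc, n₀ = s²/D = 124300/97.9 = 1269.6629.
With fpc, (1 − n/N)·s²/n ≤ D requires n ≥ n₀/(1 + n₀/N) = 1269.6629/(1 + 1269.6629/31475) = 1220.4322.
Rounding up, n = 1221.

1221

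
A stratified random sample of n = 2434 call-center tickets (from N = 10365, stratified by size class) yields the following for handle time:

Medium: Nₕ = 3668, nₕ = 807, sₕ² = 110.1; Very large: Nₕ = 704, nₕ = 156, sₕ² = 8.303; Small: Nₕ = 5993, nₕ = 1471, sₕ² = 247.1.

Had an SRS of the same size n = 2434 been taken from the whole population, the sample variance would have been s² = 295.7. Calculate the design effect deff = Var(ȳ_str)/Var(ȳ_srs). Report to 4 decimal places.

0.6013

Var(ȳ_str) = Σ Wₕ²(1−fₕ)sₕ²/nₕ with Wₕ = Nₕ/10365:
  Medium: (3668/10365)²·(1−807/3668)·110.1/807 = 0.013326692
  Very large: (704/10365)²·(1−156/704)·8.303/156 = 1.9112832 × 10^-4
  Small: (5993/10365)²·(1−1471/5993)·247.1/1471 = 0.042373691
  → Var(ȳ_str) = 0.055891511.
Var(ȳ_srs) = (1 − 2434/10365)·295.7/2434 = 0.092958561.
deff = 0.055891511 / 0.092958561 = 0.6013.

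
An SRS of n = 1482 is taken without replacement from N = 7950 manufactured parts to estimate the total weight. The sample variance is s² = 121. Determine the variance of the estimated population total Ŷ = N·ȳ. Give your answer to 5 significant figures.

4.1983 × 10^6

Var(Ŷ) = N²·Var(ȳ) = N²·(1 − n/N)·s²/n.
f = 1482/7950 = 0.18641509; Var(ȳ) = 0.81358491·121/1482 = 0.066426298.
Var(Ŷ) = 7950² · 0.066426298 = 4.1983081 × 10^6.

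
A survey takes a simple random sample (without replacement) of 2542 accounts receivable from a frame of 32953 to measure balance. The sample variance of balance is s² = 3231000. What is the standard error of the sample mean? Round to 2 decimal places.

34.25

Under SRS without replacement, Var(ȳ) = (1 − f)·s²/n with f = n/N = 2542/32953 = 0.07714017.
Var(ȳ) = (1 − 0.07714017)·3231000/2542 = 0.92285983·1271.0464 = 1172.9977.
SE(ȳ) = √(1172.9977) = 34.25.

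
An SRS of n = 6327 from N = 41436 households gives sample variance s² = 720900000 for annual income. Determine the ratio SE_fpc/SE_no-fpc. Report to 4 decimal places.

f = n/N = 6327/41436 = 0.15269331.
SE_no-fpc = √(s²/n) = 337.55038; SE_fpc = √((1−f)s²/n) = 310.71263.
Ratio = √(1−f) = 0.92049263.

0.9205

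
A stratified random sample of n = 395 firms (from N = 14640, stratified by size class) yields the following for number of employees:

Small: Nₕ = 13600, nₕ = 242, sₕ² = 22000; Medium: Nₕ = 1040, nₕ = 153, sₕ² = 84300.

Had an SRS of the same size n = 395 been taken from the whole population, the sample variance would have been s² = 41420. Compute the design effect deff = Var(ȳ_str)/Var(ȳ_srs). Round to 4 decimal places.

0.7785

Var(ȳ_str) = Σ Wₕ²(1−fₕ)sₕ²/nₕ with Wₕ = Nₕ/14640:
  Small: (13600/14640)²·(1−242/13600)·22000/242 = 77.055831
  Medium: (1040/14640)²·(1−153/1040)·84300/153 = 2.3714335
  → Var(ȳ_str) = 79.427265.
Var(ȳ_srs) = (1 − 395/14640)·41420/395 = 102.03152.
deff = 79.427265 / 102.03152 = 0.7785.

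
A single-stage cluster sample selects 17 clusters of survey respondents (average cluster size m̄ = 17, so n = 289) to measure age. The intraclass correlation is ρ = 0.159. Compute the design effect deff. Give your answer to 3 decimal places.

3.544

deff = 1 + (17 − 1)·0.159 = 1 + 2.544 = 3.544.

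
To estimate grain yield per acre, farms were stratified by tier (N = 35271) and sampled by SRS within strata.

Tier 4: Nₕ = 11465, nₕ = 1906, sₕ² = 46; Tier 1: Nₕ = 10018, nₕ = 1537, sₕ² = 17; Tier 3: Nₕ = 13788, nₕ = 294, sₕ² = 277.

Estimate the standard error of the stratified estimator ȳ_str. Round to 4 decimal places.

0.3792

Var(ȳ_str) = Σₕ Wₕ²(1 − fₕ)sₕ²/nₕ with Wₕ = Nₕ/N, N = 35271.
Tier 4: Wₕ = 0.32505458; term = 0.32505458²·(1 − 0.16624509)·46/1906 = 0.0021261109.
Tier 1: Wₕ = 0.28402937; term = 0.28402937²·(1 − 0.15342384)·17/1537 = 7.5538368 × 10^-4.
Tier 3: Wₕ = 0.39091605; term = 0.39091605²·(1 − 0.02132289)·277/294 = 0.14090905.
Sum = 0.14379054.
SE = √(0.14379054) = 0.3792.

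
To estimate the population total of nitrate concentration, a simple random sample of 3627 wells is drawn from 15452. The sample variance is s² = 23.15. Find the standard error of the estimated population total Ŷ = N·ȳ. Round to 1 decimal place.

1079.9

Var(Ŷ) = N²·Var(ȳ) = N²·(1 − n/N)·s²/n.
f = 3627/15452 = 0.23472690; Var(ȳ) = 0.76527310·23.15/3627 = 0.0048844975.
Var(Ŷ) = 15452² · 0.0048844975 = 1.1662436 × 10^6.
SE(Ŷ) = √(1.1662436 × 10^6) = 1079.9.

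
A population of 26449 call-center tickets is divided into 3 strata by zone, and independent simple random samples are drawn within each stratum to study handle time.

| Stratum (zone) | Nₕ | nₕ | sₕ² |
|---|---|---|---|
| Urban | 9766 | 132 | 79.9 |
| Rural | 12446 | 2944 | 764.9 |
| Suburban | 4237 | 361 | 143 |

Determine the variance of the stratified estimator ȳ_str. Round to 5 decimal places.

0.13463

Var(ȳ_str) = Σₕ Wₕ²(1 − fₕ)sₕ²/nₕ with Wₕ = Nₕ/N, N = 26449.
Urban: Wₕ = 0.36923891; term = 0.36923891²·(1 − 0.01351628)·79.9/132 = 0.081409989.
Rural: Wₕ = 0.47056599; term = 0.47056599²·(1 − 0.23654186)·764.9/2944 = 0.043923118.
Suburban: Wₕ = 0.16019509; term = 0.16019509²·(1 − 0.08520179)·143/361 = 0.0092993492.
Sum = 0.13463246.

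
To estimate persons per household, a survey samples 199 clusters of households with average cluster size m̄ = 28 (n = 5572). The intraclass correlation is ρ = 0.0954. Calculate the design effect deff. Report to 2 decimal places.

deff = 1 + (28 − 1)·0.0954 = 1 + 2.5758 = 3.5758.

3.58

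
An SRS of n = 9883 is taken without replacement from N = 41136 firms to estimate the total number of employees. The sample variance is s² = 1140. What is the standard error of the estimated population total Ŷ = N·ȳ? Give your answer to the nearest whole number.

12178

Var(Ŷ) = N²·Var(ȳ) = N²·(1 − n/N)·s²/n.
f = 9883/41136 = 0.24025185; Var(ȳ) = 0.75974815·1140/9883 = 0.087636638.
Var(Ŷ) = 41136² · 0.087636638 = 1.4829613 × 10^8.
SE(Ŷ) = √(1.4829613 × 10^8) = 12178.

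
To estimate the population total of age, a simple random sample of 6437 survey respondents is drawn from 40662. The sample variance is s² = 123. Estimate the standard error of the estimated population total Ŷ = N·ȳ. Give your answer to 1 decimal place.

5156.8

Var(Ŷ) = N²·Var(ȳ) = N²·(1 − n/N)·s²/n.
f = 6437/40662 = 0.15830505; Var(ȳ) = 0.84169495·123/6437 = 0.016083343.
Var(Ŷ) = 40662² · 0.016083343 = 2.6592171 × 10^7.
SE(Ŷ) = √(2.6592171 × 10^7) = 5156.8.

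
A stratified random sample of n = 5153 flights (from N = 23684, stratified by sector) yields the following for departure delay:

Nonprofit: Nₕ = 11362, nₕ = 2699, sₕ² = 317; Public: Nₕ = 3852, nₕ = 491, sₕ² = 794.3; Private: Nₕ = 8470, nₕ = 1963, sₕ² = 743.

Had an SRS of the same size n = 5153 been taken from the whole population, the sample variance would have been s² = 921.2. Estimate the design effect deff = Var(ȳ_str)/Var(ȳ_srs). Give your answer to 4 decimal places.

0.6802

Var(ȳ_str) = Σ Wₕ²(1−fₕ)sₕ²/nₕ with Wₕ = Nₕ/23684:
  Nonprofit: (11362/23684)²·(1−2699/11362)·317/2699 = 0.020609591
  Public: (3852/23684)²·(1−491/3852)·794.3/491 = 0.037337717
  Private: (8470/23684)²·(1−1963/8470)·743/1963 = 0.037189696
  → Var(ȳ_str) = 0.095137004.
Var(ȳ_srs) = (1 − 5153/23684)·921.2/5153 = 0.13987419.
deff = 0.095137004 / 0.13987419 = 0.6802.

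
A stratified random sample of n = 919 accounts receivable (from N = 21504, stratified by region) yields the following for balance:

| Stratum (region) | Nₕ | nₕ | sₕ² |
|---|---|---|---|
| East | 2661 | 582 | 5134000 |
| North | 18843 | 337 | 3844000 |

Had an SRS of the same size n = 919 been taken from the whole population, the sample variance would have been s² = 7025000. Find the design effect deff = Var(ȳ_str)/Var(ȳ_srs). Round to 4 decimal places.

1.1899

Var(ȳ_str) = Σ Wₕ²(1−fₕ)sₕ²/nₕ with Wₕ = Nₕ/21504:
  East: (2661/21504)²·(1−582/2661)·5134000/582 = 105.53433
  North: (18843/21504)²·(1−337/18843)·3844000/337 = 8601.5671
  → Var(ȳ_str) = 8707.1014.
Var(ȳ_srs) = (1 − 919/21504)·7025000/919 = 7317.495.
deff = 8707.1014 / 7317.495 = 1.1899.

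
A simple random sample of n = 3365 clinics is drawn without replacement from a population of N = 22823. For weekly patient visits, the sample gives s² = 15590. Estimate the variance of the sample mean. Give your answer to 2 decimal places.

3.95

Under SRS without replacement, Var(ȳ) = (1 − f)·s²/n with f = n/N = 3365/22823 = 0.14743899.
Var(ȳ) = (1 − 0.14743899)·15590/3365 = 0.85256101·4.6329866 = 3.9499038.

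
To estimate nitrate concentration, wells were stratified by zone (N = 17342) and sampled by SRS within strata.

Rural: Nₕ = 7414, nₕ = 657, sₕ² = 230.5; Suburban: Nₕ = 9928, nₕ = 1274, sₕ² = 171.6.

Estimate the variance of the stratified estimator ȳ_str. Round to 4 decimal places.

Var(ȳ_str) = Σₕ Wₕ²(1 − fₕ)sₕ²/nₕ with Wₕ = Nₕ/N, N = 17342.
Rural: Wₕ = 0.42751701; term = 0.42751701²·(1 − 0.08861613)·230.5/657 = 0.05844047.
Suburban: Wₕ = 0.57248299; term = 0.57248299²·(1 − 0.12832393)·171.6/1274 = 0.038479388.
Sum = 0.096919858.

0.0969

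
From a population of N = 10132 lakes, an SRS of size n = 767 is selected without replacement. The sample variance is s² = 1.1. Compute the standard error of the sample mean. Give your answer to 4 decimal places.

0.0364

Under SRS without replacement, Var(ȳ) = (1 − f)·s²/n with f = n/N = 767/10132 = 0.07570075.
Var(ȳ) = (1 − 0.07570075)·1.1/767 = 0.92429925·0.0014341591 = 0.0013255921.
SE(ȳ) = √(0.0013255921) = 0.0364.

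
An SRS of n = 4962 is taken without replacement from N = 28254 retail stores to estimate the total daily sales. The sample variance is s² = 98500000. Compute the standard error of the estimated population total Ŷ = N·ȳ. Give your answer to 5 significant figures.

3.6144 × 10^6

Var(Ŷ) = N²·Var(ȳ) = N²·(1 − n/N)·s²/n.
f = 4962/28254 = 0.17562115; Var(ȳ) = 0.82437885·98500000/4962 = 16364.635.
Var(Ŷ) = 28254² · 16364.635 = 1.30637 × 10^13.
SE(Ŷ) = √(1.30637 × 10^13) = 3.6144 × 10^6.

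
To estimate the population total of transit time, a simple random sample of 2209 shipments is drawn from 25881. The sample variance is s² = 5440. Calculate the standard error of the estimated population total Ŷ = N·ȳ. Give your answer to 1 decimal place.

38842.7

Var(Ŷ) = N²·Var(ȳ) = N²·(1 − n/N)·s²/n.
f = 2209/25881 = 0.08535219; Var(ȳ) = 0.91464781·5440/2209 = 2.25246.
Var(Ŷ) = 25881² · 2.25246 = 1.5087566 × 10^9.
SE(Ŷ) = √(1.5087566 × 10^9) = 38842.7.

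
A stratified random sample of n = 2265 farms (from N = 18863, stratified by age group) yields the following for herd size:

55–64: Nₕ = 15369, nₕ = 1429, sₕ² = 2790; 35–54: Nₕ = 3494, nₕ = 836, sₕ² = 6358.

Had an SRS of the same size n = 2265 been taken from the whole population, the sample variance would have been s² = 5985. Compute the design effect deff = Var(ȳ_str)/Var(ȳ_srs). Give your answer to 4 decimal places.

Var(ȳ_str) = Σ Wₕ²(1−fₕ)sₕ²/nₕ with Wₕ = Nₕ/18863:
  55–64: (15369/18863)²·(1−1429/15369)·2790/1429 = 1.175598
  35–54: (3494/18863)²·(1−836/3494)·6358/836 = 0.19850461
  → Var(ȳ_str) = 1.3741026.
Var(ȳ_srs) = (1 − 2265/18863)·5985/2265 = 2.3250963.
deff = 1.3741026 / 2.3250963 = 0.5910.

0.5910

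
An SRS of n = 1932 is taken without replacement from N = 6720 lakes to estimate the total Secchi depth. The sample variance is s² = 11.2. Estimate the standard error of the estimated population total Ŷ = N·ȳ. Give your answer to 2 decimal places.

431.88

Var(Ŷ) = N²·Var(ȳ) = N²·(1 − n/N)·s²/n.
f = 1932/6720 = 0.28750000; Var(ȳ) = 0.71250000·11.2/1932 = 0.0041304348.
Var(Ŷ) = 6720² · 0.0041304348 = 186523.83.
SE(Ŷ) = √(186523.83) = 431.88.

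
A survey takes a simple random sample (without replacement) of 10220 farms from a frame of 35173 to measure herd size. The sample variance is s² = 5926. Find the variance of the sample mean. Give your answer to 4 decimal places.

0.4114

Under SRS without replacement, Var(ȳ) = (1 − f)·s²/n with f = n/N = 10220/35173 = 0.29056378.
Var(ȳ) = (1 − 0.29056378)·5926/10220 = 0.70943622·0.57984344 = 0.41136194.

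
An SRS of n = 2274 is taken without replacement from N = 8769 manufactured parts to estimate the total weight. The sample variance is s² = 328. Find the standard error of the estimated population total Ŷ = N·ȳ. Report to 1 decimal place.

2866.2

Var(Ŷ) = N²·Var(ȳ) = N²·(1 − n/N)·s²/n.
f = 2274/8769 = 0.25932261; Var(ȳ) = 0.74067739·328/2274 = 0.10683473.
Var(Ŷ) = 8769² · 0.10683473 = 8.2150951 × 10^6.
SE(Ŷ) = √(8.2150951 × 10^6) = 2866.2.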